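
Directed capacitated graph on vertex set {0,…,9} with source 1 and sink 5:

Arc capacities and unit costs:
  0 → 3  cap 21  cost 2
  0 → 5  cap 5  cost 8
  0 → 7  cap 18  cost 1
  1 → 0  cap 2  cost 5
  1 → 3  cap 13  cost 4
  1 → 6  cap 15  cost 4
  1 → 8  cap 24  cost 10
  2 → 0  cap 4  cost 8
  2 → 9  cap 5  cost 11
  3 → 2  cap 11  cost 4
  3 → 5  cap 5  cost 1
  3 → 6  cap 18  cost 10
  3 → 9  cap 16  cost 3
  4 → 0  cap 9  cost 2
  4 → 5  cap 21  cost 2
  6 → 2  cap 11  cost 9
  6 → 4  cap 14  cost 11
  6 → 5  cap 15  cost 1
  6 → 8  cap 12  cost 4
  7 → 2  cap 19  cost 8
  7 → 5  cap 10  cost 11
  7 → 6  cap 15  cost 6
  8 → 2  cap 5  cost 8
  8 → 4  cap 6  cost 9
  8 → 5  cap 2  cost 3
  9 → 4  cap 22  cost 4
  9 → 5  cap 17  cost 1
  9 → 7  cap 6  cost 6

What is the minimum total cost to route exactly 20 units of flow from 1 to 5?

shortest-cost path #1: 1→3→5 push 5 @ unit cost 5 (adds 25)
shortest-cost path #2: 1→6→5 push 15 @ unit cost 5 (adds 75)
total cost = 100

Minimum cost for 20 units: 100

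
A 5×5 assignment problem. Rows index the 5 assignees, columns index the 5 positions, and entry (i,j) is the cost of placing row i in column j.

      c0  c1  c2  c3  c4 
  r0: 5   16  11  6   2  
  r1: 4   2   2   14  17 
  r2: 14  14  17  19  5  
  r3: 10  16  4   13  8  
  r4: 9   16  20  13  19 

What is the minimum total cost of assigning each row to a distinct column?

Minimum assignment cost: 26

optimal assignment: row0→col3 (cost 6), row1→col1 (cost 2), row2→col4 (cost 5), row3→col2 (cost 4), row4→col0 (cost 9)
total = 6 + 2 + 5 + 4 + 9 = 26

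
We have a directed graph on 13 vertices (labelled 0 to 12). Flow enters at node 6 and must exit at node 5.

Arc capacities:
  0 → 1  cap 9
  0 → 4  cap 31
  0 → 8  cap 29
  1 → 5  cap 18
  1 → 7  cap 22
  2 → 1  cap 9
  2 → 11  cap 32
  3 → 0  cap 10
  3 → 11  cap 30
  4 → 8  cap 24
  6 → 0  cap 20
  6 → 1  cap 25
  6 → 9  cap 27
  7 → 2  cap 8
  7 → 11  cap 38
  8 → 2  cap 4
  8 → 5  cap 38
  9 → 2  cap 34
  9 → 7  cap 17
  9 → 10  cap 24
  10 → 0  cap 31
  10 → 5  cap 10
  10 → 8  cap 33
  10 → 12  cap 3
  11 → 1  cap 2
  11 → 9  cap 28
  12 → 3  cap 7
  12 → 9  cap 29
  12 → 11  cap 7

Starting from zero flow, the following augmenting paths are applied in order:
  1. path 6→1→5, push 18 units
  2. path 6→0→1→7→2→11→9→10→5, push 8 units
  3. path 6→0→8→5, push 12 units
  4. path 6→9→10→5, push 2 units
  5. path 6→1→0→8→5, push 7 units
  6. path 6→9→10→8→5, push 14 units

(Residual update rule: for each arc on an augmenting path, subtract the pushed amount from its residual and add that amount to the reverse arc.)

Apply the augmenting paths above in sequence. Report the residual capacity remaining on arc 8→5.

after path 1 (6→1→5, push 18): res(8,5)=38
after path 2 (6→0→1→7→2→11→9→10→5, push 8): res(8,5)=38
after path 3 (6→0→8→5, push 12): res(8,5)=26
after path 4 (6→9→10→5, push 2): res(8,5)=26
after path 5 (6→1→0→8→5, push 7): res(8,5)=19
after path 6 (6→9→10→8→5, push 14): res(8,5)=5

Residual capacity of (8,5): 5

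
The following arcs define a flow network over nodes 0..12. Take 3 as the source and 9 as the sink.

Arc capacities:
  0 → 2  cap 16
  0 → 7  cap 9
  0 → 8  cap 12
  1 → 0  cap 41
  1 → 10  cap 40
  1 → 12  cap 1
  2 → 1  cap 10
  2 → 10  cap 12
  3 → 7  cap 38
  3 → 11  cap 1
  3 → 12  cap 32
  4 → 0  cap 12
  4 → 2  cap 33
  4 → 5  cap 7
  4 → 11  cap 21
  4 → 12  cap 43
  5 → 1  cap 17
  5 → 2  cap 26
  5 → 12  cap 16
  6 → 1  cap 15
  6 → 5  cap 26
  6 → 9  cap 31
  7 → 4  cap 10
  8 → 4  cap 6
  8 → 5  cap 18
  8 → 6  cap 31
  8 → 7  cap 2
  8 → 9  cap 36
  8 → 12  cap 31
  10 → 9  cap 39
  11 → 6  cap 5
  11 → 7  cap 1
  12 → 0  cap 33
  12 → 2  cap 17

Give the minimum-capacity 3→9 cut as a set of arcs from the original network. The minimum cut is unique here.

augment #1: 3→11→6→9 push 1
augment #2: 3→12→0→8→9 push 12
augment #3: 3→12→2→10→9 push 12
augment #4: 3→7→4→11→6→9 push 4
augment #5: 3→12→2→1→10→9 push 5
augment #6: 3→7→4→2→1→10→9 push 5
augment #7: 3→7→4→5→1→10→9 push 1
augment #8: 3→12→0→2→4→5→1→10→9 push 3
max flow = 43; residual-reachable set from 3 gives S-side
cut edges (S→T): {(3,11), (3,12), (7,4)} total cap 43

Min-cut arcs: {(3,11), (3,12), (7,4)} (total capacity 43)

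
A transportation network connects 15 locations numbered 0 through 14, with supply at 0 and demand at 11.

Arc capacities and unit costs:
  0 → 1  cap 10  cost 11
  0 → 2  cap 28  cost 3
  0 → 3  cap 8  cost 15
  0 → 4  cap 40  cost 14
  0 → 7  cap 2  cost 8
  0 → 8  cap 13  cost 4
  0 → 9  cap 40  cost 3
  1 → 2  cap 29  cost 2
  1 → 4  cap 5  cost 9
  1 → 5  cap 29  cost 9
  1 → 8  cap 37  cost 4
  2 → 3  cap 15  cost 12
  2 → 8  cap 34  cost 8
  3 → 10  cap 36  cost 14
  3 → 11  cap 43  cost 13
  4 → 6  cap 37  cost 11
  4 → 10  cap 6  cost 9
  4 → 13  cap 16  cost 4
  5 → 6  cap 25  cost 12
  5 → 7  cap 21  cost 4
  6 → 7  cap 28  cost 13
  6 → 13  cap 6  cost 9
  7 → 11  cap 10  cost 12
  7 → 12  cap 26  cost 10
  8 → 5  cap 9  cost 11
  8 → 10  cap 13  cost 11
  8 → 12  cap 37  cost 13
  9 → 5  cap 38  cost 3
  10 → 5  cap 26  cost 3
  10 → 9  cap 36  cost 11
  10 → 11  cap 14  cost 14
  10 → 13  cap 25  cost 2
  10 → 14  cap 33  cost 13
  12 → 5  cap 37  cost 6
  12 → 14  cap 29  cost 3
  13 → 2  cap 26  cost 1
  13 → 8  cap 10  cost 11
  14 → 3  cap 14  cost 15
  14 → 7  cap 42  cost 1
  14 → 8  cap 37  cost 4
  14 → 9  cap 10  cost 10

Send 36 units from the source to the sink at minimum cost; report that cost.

shortest-cost path #1: 0→7→11 push 2 @ unit cost 20 (adds 40)
shortest-cost path #2: 0→9→5→7→11 push 8 @ unit cost 22 (adds 176)
shortest-cost path #3: 0→3→11 push 8 @ unit cost 28 (adds 224)
shortest-cost path #4: 0→2→3→11 push 15 @ unit cost 28 (adds 420)
shortest-cost path #5: 0→8→10→11 push 3 @ unit cost 29 (adds 87)
total cost = 947

Minimum cost for 36 units: 947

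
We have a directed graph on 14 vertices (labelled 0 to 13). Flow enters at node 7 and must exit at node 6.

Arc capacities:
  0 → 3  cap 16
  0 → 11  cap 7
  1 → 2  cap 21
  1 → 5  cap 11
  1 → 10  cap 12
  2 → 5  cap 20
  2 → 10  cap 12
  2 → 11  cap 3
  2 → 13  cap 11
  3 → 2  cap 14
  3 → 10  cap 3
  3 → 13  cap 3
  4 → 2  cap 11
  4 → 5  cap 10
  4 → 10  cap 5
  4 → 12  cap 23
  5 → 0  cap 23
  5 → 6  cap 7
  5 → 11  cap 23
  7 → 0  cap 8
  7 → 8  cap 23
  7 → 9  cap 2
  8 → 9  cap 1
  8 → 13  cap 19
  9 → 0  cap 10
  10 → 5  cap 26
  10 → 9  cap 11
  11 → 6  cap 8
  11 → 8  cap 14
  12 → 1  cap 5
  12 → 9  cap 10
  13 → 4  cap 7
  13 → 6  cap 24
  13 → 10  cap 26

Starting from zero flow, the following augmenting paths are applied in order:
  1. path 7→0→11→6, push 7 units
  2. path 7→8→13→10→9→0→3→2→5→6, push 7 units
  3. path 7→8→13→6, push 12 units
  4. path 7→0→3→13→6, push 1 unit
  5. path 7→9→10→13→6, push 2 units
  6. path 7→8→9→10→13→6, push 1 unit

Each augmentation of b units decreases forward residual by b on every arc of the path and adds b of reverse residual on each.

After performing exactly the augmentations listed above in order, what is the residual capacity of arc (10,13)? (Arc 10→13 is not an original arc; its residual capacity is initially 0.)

after path 1 (7→0→11→6, push 7): res(10,13)=0
after path 2 (7→8→13→10→9→0→3→2→5→6, push 7): res(10,13)=7
after path 3 (7→8→13→6, push 12): res(10,13)=7
after path 4 (7→0→3→13→6, push 1): res(10,13)=7
after path 5 (7→9→10→13→6, push 2): res(10,13)=5
after path 6 (7→8→9→10→13→6, push 1): res(10,13)=4

Residual capacity of (10,13): 4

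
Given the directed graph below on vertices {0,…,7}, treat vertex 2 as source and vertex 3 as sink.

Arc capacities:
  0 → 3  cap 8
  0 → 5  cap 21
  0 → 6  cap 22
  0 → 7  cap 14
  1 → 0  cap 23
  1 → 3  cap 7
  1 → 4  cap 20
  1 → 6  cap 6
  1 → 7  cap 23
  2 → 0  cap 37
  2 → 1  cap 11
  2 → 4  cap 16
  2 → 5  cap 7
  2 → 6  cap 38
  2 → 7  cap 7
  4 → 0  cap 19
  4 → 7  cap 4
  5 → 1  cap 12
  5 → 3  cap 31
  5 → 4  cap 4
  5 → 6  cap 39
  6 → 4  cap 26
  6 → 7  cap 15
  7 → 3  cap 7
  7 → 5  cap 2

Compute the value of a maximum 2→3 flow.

Maximum flow value: 52

augment #1: 2→0→3 bottleneck 8, total now 8
augment #2: 2→1→3 bottleneck 7, total now 15
augment #3: 2→5→3 bottleneck 7, total now 22
augment #4: 2→7→3 bottleneck 7, total now 29
augment #5: 2→0→5→3 bottleneck 21, total now 50
augment #6: 2→0→7→5→3 bottleneck 2, total now 52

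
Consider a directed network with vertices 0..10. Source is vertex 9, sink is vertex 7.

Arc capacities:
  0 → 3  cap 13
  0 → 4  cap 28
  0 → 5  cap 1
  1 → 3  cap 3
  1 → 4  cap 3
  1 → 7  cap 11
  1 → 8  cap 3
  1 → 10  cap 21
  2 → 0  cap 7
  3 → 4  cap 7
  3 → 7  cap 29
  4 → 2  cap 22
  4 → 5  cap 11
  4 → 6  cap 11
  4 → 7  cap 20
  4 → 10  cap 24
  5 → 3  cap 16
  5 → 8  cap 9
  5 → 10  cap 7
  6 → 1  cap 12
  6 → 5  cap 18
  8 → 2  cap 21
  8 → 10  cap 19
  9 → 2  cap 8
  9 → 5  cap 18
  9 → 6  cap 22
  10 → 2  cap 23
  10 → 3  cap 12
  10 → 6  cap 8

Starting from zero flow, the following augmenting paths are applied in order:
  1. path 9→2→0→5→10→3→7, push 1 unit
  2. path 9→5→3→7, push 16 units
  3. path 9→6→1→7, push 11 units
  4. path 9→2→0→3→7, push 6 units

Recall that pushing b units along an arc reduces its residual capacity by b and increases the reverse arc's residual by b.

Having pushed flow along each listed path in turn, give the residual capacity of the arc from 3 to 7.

after path 1 (9→2→0→5→10→3→7, push 1): res(3,7)=28
after path 2 (9→5→3→7, push 16): res(3,7)=12
after path 3 (9→6→1→7, push 11): res(3,7)=12
after path 4 (9→2→0→3→7, push 6): res(3,7)=6

Residual capacity of (3,7): 6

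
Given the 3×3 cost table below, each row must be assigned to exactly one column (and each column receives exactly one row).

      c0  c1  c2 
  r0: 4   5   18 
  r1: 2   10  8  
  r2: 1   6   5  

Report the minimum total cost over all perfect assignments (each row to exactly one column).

Minimum assignment cost: 12

optimal assignment: row0→col1 (cost 5), row1→col0 (cost 2), row2→col2 (cost 5)
total = 5 + 2 + 5 = 12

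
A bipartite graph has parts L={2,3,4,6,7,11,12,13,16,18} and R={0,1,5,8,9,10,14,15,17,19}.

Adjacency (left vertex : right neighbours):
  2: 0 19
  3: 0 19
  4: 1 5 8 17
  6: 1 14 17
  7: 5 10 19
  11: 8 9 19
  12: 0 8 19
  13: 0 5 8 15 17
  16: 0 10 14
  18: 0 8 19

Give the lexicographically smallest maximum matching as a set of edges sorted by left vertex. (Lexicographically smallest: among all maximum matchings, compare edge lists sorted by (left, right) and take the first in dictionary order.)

Lex-smallest maximum matching: {(2,0), (3,19), (4,1), (6,14), (7,5), (11,9), (12,8), (13,15), (16,10)}

|M| = 9 (so the lex-smallest maximum matching has 9 edges)
process left vertices in ascending order; for each, take the smallest-labelled available neighbour that still permits 9 edges overall, or leave it unmatched if none does
lex-smallest matching: {2-0, 3-19, 4-1, 6-14, 7-5, 11-9, 12-8, 13-15, 16-10}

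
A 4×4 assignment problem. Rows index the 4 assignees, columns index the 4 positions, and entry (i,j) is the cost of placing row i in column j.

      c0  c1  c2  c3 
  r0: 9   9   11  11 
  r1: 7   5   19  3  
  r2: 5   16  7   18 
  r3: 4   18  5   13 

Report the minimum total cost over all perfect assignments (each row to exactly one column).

Minimum assignment cost: 22

optimal assignment: row0→col1 (cost 9), row1→col3 (cost 3), row2→col0 (cost 5), row3→col2 (cost 5)
total = 9 + 3 + 5 + 5 = 22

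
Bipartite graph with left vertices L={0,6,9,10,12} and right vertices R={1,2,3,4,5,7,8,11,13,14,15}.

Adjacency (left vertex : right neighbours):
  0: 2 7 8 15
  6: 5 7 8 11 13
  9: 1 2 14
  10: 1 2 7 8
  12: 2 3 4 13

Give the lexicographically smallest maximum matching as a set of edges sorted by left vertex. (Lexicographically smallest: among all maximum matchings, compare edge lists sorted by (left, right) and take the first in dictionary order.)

Lex-smallest maximum matching: {(0,2), (6,5), (9,1), (10,7), (12,3)}

|M| = 5 (so the lex-smallest maximum matching has 5 edges)
process left vertices in ascending order; for each, take the smallest-labelled available neighbour that still permits 5 edges overall, or leave it unmatched if none does
lex-smallest matching: {0-2, 6-5, 9-1, 10-7, 12-3}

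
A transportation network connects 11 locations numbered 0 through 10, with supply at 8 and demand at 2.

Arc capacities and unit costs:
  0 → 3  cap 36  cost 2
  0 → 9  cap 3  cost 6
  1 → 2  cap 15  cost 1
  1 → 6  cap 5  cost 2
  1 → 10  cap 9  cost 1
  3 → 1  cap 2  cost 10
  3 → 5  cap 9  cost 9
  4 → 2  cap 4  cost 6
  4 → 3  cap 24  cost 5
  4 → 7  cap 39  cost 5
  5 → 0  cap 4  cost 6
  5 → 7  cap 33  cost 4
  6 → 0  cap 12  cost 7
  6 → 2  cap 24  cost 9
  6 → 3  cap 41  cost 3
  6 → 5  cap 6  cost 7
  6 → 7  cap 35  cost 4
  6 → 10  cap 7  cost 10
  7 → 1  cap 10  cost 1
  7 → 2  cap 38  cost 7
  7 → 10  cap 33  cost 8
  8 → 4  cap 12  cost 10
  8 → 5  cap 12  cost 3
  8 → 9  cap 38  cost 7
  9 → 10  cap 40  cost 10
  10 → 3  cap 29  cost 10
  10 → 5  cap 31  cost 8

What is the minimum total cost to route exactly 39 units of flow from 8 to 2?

Minimum cost for 39 units: 898

shortest-cost path #1: 8→5→7→1→2 push 10 @ unit cost 9 (adds 90)
shortest-cost path #2: 8→5→7→2 push 2 @ unit cost 14 (adds 28)
shortest-cost path #3: 8→4→2 push 4 @ unit cost 16 (adds 64)
shortest-cost path #4: 8→4→7→2 push 8 @ unit cost 22 (adds 176)
shortest-cost path #5: 8→9→10→5→7→2 push 15 @ unit cost 36 (adds 540)
total cost = 898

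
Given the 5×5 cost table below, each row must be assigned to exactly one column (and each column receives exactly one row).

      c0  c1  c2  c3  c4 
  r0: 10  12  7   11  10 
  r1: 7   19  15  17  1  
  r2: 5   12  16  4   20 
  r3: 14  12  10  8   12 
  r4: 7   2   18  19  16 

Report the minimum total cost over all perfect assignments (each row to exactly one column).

Minimum assignment cost: 23

optimal assignment: row0→col2 (cost 7), row1→col4 (cost 1), row2→col0 (cost 5), row3→col3 (cost 8), row4→col1 (cost 2)
total = 7 + 1 + 5 + 8 + 2 = 23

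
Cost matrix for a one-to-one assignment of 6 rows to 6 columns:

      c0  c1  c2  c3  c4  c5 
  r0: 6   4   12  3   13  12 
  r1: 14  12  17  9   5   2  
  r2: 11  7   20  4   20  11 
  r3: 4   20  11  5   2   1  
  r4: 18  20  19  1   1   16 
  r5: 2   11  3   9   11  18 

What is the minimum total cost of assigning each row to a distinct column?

Minimum assignment cost: 18

optimal assignment: row0→col1 (cost 4), row1→col5 (cost 2), row2→col3 (cost 4), row3→col0 (cost 4), row4→col4 (cost 1), row5→col2 (cost 3)
total = 4 + 2 + 4 + 4 + 1 + 3 = 18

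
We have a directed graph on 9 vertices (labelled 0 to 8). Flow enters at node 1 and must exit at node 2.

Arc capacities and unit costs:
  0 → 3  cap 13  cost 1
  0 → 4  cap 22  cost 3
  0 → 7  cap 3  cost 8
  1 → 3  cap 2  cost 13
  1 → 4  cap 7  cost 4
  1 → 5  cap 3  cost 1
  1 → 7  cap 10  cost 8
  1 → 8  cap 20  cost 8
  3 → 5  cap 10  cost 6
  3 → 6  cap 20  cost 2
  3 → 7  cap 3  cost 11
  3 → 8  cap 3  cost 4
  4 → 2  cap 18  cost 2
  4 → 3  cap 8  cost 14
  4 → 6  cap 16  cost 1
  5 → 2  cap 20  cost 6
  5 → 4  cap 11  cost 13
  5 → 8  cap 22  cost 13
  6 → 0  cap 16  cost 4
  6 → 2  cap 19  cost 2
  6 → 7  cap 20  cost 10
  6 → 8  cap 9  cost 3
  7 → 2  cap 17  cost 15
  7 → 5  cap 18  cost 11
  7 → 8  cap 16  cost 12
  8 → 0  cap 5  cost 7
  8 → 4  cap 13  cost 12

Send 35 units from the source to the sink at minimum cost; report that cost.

Minimum cost for 35 units: 600

shortest-cost path #1: 1→4→2 push 7 @ unit cost 6 (adds 42)
shortest-cost path #2: 1→5→2 push 3 @ unit cost 7 (adds 21)
shortest-cost path #3: 1→3→6→2 push 2 @ unit cost 17 (adds 34)
shortest-cost path #4: 1→8→0→4→2 push 5 @ unit cost 20 (adds 100)
shortest-cost path #5: 1→8→4→2 push 6 @ unit cost 22 (adds 132)
shortest-cost path #6: 1→8→4→0→3→6→2 push 5 @ unit cost 22 (adds 110)
shortest-cost path #7: 1→7→2 push 7 @ unit cost 23 (adds 161)
total cost = 600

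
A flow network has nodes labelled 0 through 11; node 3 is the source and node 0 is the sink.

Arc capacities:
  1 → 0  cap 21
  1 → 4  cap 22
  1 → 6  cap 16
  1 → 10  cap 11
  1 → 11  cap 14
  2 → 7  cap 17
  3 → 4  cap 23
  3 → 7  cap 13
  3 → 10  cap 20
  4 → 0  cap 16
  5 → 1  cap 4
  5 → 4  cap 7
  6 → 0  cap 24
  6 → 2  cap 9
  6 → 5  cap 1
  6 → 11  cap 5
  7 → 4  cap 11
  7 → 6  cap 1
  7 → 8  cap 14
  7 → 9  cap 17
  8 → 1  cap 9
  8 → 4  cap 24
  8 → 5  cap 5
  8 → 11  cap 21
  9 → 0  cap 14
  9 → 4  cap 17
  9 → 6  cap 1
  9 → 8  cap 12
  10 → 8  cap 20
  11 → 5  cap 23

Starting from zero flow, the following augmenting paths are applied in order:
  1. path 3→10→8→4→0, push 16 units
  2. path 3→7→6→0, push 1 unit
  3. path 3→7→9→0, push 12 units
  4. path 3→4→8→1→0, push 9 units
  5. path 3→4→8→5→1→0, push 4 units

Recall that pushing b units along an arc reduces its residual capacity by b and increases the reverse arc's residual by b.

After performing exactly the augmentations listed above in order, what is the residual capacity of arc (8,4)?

Residual capacity of (8,4): 21

after path 1 (3→10→8→4→0, push 16): res(8,4)=8
after path 2 (3→7→6→0, push 1): res(8,4)=8
after path 3 (3→7→9→0, push 12): res(8,4)=8
after path 4 (3→4→8→1→0, push 9): res(8,4)=17
after path 5 (3→4→8→5→1→0, push 4): res(8,4)=21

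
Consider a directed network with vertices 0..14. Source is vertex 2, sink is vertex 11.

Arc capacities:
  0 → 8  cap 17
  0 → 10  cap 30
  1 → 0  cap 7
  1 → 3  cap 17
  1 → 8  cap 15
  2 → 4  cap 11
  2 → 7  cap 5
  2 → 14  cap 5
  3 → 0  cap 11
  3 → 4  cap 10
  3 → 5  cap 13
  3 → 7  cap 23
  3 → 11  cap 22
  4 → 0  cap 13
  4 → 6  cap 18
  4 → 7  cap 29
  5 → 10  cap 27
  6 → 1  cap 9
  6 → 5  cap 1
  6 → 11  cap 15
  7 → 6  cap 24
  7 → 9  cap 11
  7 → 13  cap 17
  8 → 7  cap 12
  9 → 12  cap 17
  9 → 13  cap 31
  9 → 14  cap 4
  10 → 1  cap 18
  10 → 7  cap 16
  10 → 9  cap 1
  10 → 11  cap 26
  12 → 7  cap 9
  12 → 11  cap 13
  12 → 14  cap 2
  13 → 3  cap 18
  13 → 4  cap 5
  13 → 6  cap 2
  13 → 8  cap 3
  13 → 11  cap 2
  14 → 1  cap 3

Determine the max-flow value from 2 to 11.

Maximum flow value: 19

augment #1: 2→4→6→11 bottleneck 11, total now 11
augment #2: 2→7→6→11 bottleneck 4, total now 15
augment #3: 2→7→13→11 bottleneck 1, total now 16
augment #4: 2→14→1→3→11 bottleneck 3, total now 19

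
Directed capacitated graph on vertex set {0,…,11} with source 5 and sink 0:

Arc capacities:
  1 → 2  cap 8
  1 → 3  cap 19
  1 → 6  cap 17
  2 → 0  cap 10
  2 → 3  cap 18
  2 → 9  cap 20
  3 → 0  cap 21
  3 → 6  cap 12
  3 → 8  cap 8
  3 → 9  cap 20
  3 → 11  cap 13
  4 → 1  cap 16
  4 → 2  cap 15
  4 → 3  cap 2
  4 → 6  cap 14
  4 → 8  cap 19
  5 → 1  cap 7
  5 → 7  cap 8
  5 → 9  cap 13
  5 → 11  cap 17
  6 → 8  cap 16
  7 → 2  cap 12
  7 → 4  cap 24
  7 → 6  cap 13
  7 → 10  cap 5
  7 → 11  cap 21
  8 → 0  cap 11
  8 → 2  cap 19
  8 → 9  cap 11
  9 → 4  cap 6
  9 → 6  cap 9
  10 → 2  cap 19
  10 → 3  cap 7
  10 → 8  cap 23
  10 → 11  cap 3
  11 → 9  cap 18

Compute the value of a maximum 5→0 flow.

augment #1: 5→1→2→0 bottleneck 7, total now 7
augment #2: 5→7→2→0 bottleneck 3, total now 10
augment #3: 5→7→2→3→0 bottleneck 5, total now 15
augment #4: 5→9→4→3→0 bottleneck 2, total now 17
augment #5: 5→9→4→8→0 bottleneck 4, total now 21
augment #6: 5→9→6→8→0 bottleneck 7, total now 28
augment #7: 5→11→9→6→8→2→3→0 bottleneck 2, total now 30

Maximum flow value: 30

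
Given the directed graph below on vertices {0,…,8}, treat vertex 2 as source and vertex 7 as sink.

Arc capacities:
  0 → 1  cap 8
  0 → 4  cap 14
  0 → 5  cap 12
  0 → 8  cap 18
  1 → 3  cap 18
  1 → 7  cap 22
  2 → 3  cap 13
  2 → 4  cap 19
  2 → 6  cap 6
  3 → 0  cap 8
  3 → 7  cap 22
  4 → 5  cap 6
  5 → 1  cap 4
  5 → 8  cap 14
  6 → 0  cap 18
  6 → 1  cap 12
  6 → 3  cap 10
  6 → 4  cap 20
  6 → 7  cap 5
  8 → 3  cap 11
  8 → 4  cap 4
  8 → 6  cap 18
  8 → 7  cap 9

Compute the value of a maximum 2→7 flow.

augment #1: 2→3→7 bottleneck 13, total now 13
augment #2: 2→6→7 bottleneck 5, total now 18
augment #3: 2→6→1→7 bottleneck 1, total now 19
augment #4: 2→4→5→1→7 bottleneck 4, total now 23
augment #5: 2→4→5→8→7 bottleneck 2, total now 25

Maximum flow value: 25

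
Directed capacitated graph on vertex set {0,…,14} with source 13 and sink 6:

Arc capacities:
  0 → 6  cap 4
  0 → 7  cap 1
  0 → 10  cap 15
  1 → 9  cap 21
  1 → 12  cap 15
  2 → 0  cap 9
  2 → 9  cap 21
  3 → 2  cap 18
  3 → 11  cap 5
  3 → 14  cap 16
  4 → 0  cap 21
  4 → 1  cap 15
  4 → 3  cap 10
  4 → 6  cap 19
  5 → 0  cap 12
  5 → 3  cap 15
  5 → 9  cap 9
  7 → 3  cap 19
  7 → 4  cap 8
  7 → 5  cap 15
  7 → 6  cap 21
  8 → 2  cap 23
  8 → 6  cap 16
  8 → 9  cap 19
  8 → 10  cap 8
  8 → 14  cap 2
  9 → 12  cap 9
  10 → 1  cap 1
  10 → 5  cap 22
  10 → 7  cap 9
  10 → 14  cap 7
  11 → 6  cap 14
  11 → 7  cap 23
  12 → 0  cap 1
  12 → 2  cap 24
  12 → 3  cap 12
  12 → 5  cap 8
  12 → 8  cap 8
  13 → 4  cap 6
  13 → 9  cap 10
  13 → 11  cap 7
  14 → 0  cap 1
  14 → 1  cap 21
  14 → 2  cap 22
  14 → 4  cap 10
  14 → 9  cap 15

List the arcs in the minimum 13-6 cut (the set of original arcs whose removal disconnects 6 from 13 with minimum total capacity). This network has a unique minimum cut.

augment #1: 13→4→6 push 6
augment #2: 13→11→6 push 7
augment #3: 13→9→12→0→6 push 1
augment #4: 13→9→12→8→6 push 8
max flow = 22; residual-reachable set from 13 gives S-side
cut edges (S→T): {(9,12), (13,4), (13,11)} total cap 22

Min-cut arcs: {(9,12), (13,4), (13,11)} (total capacity 22)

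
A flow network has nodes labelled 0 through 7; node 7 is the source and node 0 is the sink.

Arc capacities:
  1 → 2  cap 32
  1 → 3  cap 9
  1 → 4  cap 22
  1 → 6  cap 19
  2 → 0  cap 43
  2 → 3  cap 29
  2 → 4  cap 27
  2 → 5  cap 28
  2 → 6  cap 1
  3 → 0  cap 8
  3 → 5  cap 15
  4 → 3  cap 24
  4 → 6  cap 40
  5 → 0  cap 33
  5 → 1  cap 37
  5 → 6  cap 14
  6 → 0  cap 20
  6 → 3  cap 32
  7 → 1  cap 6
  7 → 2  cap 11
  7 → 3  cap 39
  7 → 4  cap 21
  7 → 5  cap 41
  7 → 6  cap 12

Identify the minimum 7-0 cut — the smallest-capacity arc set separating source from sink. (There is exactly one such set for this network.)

augment #1: 7→2→0 push 11
augment #2: 7→3→0 push 8
augment #3: 7→5→0 push 33
augment #4: 7→6→0 push 12
augment #5: 7→1→2→0 push 6
augment #6: 7→4→6→0 push 8
augment #7: 7→5→1→2→0 push 8
augment #8: 7→3→5→1→2→0 push 15
max flow = 101; residual-reachable set from 7 gives S-side
cut edges (S→T): {(3,0), (3,5), (6,0), (7,1), (7,2), (7,5)} total cap 101

Min-cut arcs: {(3,0), (3,5), (6,0), (7,1), (7,2), (7,5)} (total capacity 101)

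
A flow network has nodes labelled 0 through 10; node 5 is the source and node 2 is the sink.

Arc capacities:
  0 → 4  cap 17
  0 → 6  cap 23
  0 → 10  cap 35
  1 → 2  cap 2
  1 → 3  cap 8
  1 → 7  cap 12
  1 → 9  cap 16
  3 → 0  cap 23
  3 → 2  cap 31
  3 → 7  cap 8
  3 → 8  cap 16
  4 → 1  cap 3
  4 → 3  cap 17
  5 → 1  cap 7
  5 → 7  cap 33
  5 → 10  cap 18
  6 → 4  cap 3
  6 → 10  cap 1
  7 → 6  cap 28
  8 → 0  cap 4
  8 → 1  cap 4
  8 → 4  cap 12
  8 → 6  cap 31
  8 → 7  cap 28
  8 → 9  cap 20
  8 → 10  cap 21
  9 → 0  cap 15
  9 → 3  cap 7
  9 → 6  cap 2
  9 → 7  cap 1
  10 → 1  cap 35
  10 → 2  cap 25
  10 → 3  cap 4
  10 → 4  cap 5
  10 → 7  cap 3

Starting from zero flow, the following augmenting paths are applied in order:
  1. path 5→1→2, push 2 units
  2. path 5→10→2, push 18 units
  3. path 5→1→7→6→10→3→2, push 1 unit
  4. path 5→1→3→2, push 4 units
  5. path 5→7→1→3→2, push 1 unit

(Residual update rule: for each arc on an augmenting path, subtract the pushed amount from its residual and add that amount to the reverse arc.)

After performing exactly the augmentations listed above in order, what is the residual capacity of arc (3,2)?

after path 1 (5→1→2, push 2): res(3,2)=31
after path 2 (5→10→2, push 18): res(3,2)=31
after path 3 (5→1→7→6→10→3→2, push 1): res(3,2)=30
after path 4 (5→1→3→2, push 4): res(3,2)=26
after path 5 (5→7→1→3→2, push 1): res(3,2)=25

Residual capacity of (3,2): 25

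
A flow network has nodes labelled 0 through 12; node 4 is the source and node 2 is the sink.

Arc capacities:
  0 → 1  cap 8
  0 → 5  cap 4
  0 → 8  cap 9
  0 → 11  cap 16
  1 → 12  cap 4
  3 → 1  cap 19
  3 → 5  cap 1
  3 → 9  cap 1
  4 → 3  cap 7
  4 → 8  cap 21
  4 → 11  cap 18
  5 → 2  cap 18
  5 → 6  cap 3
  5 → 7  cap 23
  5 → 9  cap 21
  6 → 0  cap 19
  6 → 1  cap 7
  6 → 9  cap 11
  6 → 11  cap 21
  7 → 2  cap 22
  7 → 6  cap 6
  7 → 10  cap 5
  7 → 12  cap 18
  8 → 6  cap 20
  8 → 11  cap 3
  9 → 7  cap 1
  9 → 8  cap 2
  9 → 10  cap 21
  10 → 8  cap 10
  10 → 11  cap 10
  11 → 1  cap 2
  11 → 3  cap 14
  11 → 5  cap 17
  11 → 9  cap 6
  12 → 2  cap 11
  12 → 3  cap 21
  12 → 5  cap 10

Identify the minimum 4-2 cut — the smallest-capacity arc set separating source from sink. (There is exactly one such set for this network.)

Min-cut arcs: {(0,5), (1,12), (3,5), (9,7), (11,5)} (total capacity 27)

augment #1: 4→3→5→2 push 1
augment #2: 4→11→5→2 push 17
augment #3: 4→3→1→12→2 push 4
augment #4: 4→3→9→7→2 push 1
augment #5: 4→8→6→0→5→7→2 push 4
max flow = 27; residual-reachable set from 4 gives S-side
cut edges (S→T): {(0,5), (1,12), (3,5), (9,7), (11,5)} total cap 27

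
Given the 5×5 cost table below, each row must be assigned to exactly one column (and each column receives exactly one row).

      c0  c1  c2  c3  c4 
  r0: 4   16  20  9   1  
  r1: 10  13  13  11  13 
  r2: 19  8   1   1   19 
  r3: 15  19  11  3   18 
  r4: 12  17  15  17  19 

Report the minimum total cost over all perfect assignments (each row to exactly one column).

Minimum assignment cost: 30

optimal assignment: row0→col4 (cost 1), row1→col1 (cost 13), row2→col2 (cost 1), row3→col3 (cost 3), row4→col0 (cost 12)
total = 1 + 13 + 1 + 3 + 12 = 30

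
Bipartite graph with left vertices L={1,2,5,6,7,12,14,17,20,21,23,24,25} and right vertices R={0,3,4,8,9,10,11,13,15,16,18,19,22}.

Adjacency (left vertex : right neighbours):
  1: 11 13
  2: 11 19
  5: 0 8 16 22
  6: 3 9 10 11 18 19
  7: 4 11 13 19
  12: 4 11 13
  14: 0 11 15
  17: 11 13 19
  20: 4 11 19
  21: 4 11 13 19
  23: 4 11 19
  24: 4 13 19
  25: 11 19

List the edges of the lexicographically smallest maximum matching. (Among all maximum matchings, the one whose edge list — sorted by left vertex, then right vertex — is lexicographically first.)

Lex-smallest maximum matching: {(1,11), (2,19), (5,0), (6,3), (7,4), (12,13), (14,15)}

|M| = 7 (so the lex-smallest maximum matching has 7 edges)
process left vertices in ascending order; for each, take the smallest-labelled available neighbour that still permits 7 edges overall, or leave it unmatched if none does
lex-smallest matching: {1-11, 2-19, 5-0, 6-3, 7-4, 12-13, 14-15}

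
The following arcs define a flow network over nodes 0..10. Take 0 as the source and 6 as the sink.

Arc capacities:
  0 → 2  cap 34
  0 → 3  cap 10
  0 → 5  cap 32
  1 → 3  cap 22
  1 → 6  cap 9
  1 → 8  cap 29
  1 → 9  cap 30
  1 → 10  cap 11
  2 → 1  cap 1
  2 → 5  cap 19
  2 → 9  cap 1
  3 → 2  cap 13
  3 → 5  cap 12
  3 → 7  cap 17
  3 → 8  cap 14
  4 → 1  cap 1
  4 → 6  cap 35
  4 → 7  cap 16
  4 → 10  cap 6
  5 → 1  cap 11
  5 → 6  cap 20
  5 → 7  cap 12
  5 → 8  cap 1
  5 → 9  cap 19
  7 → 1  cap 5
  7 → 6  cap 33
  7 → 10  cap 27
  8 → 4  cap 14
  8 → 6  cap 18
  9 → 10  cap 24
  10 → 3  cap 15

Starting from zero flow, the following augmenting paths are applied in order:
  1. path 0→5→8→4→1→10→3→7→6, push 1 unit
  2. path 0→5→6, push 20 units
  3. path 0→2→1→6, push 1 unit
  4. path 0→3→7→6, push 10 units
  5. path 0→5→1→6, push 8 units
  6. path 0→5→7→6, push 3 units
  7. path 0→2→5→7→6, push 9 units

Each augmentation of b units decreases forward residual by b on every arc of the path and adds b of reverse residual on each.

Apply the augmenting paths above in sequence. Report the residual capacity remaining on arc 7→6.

Residual capacity of (7,6): 10

after path 1 (0→5→8→4→1→10→3→7→6, push 1): res(7,6)=32
after path 2 (0→5→6, push 20): res(7,6)=32
after path 3 (0→2→1→6, push 1): res(7,6)=32
after path 4 (0→3→7→6, push 10): res(7,6)=22
after path 5 (0→5→1→6, push 8): res(7,6)=22
after path 6 (0→5→7→6, push 3): res(7,6)=19
after path 7 (0→2→5→7→6, push 9): res(7,6)=10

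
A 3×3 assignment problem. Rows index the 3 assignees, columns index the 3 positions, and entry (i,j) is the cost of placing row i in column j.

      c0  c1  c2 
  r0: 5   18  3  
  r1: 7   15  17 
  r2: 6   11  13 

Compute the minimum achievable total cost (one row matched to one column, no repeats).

Minimum assignment cost: 21

optimal assignment: row0→col2 (cost 3), row1→col0 (cost 7), row2→col1 (cost 11)
total = 3 + 7 + 11 = 21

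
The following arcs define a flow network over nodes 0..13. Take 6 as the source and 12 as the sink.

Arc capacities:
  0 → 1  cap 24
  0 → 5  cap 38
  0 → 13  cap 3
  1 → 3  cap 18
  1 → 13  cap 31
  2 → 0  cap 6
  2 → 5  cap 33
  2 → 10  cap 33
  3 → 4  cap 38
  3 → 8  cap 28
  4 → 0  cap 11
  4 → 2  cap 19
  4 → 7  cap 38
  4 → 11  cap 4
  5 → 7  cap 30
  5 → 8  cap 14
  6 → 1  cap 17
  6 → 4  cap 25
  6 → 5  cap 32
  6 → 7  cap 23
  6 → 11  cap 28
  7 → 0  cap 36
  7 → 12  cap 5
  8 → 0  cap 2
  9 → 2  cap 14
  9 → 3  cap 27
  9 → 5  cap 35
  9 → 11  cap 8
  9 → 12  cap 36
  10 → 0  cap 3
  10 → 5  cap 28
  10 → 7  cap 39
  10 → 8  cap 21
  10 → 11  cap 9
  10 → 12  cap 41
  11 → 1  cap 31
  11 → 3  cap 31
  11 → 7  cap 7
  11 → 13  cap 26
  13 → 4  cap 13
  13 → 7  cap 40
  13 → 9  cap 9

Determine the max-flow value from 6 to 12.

Maximum flow value: 33

augment #1: 6→7→12 bottleneck 5, total now 5
augment #2: 6→1→13→9→12 bottleneck 9, total now 14
augment #3: 6→4→2→10→12 bottleneck 19, total now 33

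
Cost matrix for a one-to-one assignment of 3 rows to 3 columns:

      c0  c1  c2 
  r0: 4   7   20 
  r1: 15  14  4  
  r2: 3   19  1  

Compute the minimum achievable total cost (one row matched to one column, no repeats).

optimal assignment: row0→col1 (cost 7), row1→col2 (cost 4), row2→col0 (cost 3)
total = 7 + 4 + 3 = 14

Minimum assignment cost: 14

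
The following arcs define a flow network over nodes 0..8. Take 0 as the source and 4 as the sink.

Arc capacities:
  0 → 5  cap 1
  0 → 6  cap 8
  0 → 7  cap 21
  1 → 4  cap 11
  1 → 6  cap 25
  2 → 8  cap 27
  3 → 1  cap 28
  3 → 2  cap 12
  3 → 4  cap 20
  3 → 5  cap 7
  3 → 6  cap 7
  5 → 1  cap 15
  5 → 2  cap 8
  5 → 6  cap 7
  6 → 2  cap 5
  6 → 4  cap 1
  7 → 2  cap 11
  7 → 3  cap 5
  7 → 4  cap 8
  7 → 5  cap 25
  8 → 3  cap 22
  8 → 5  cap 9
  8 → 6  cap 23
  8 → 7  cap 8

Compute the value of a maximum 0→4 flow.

augment #1: 0→6→4 bottleneck 1, total now 1
augment #2: 0→7→4 bottleneck 8, total now 9
augment #3: 0→5→1→4 bottleneck 1, total now 10
augment #4: 0→7→3→4 bottleneck 5, total now 15
augment #5: 0→7→5→1→4 bottleneck 8, total now 23
augment #6: 0→6→2→8→3→4 bottleneck 5, total now 28

Maximum flow value: 28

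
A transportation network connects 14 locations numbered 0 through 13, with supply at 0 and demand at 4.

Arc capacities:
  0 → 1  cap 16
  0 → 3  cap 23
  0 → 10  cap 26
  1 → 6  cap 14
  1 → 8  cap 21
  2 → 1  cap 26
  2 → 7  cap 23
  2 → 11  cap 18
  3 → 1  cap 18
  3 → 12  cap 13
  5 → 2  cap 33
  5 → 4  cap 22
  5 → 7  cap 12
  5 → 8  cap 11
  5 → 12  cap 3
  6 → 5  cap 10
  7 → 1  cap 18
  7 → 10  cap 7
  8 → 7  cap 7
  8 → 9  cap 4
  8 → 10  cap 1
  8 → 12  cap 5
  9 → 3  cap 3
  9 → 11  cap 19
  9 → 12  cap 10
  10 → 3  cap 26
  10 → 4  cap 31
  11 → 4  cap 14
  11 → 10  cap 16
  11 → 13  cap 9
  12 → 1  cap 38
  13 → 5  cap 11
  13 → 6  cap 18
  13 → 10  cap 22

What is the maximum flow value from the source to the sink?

augment #1: 0→10→4 bottleneck 26, total now 26
augment #2: 0→1→6→5→4 bottleneck 10, total now 36
augment #3: 0→1→8→10→4 bottleneck 1, total now 37
augment #4: 0→1→8→7→10→4 bottleneck 4, total now 41
augment #5: 0→1→8→9→11→4 bottleneck 1, total now 42
augment #6: 0→3→1→8→9→11→4 bottleneck 3, total now 45

Maximum flow value: 45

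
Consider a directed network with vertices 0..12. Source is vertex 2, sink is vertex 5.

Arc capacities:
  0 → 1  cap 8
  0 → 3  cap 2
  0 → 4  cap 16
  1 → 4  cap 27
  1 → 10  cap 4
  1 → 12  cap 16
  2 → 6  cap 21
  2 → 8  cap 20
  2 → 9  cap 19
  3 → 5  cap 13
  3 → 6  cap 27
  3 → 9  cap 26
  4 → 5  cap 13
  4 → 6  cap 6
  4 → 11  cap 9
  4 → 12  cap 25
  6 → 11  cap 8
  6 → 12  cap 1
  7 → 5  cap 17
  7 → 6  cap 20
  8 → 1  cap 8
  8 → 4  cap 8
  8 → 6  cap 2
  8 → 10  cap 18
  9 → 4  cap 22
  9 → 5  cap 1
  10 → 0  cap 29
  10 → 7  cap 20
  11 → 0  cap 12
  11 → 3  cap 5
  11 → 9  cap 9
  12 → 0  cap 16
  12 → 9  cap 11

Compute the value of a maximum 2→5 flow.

augment #1: 2→9→5 bottleneck 1, total now 1
augment #2: 2→8→4→5 bottleneck 8, total now 9
augment #3: 2→9→4→5 bottleneck 5, total now 14
augment #4: 2→6→11→3→5 bottleneck 5, total now 19
augment #5: 2→8→10→7→5 bottleneck 12, total now 31
augment #6: 2→6→11→0→3→5 bottleneck 2, total now 33
augment #7: 2→9→4→8→10→7→5 bottleneck 5, total now 38

Maximum flow value: 38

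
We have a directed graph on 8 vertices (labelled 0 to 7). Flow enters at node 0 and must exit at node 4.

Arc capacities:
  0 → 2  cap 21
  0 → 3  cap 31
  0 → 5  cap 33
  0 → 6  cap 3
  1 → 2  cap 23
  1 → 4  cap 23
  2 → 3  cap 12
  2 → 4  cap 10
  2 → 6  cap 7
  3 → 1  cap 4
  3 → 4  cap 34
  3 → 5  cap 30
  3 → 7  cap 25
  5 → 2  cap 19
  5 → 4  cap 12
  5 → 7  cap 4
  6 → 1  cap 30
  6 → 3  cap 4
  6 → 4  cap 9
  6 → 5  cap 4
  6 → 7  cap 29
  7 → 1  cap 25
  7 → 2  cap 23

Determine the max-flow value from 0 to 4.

augment #1: 0→2→4 bottleneck 10, total now 10
augment #2: 0→3→4 bottleneck 31, total now 41
augment #3: 0→5→4 bottleneck 12, total now 53
augment #4: 0→6→4 bottleneck 3, total now 56
augment #5: 0→2→3→4 bottleneck 3, total now 59
augment #6: 0→2→6→4 bottleneck 6, total now 65
augment #7: 0→2→3→1→4 bottleneck 2, total now 67
augment #8: 0→5→7→1→4 bottleneck 4, total now 71
augment #9: 0→5→2→3→1→4 bottleneck 2, total now 73
augment #10: 0→5→2→6→1→4 bottleneck 1, total now 74
augment #11: 0→5→2→3→7→1→4 bottleneck 5, total now 79

Maximum flow value: 79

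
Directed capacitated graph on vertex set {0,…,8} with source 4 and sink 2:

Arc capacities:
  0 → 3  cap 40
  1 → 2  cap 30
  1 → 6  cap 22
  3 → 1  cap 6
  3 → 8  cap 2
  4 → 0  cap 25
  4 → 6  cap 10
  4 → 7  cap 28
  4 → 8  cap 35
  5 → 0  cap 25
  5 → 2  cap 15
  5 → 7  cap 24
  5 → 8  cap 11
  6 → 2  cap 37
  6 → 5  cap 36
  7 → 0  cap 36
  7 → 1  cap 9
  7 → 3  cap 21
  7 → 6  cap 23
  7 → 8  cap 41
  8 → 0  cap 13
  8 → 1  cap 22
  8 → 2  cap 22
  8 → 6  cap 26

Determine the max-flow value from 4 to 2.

augment #1: 4→6→2 bottleneck 10, total now 10
augment #2: 4→8→2 bottleneck 22, total now 32
augment #3: 4→7→1→2 bottleneck 9, total now 41
augment #4: 4→7→6→2 bottleneck 19, total now 60
augment #5: 4→8→1→2 bottleneck 13, total now 73
augment #6: 4→0→3→1→2 bottleneck 6, total now 79
augment #7: 4→0→3→8→1→2 bottleneck 2, total now 81

Maximum flow value: 81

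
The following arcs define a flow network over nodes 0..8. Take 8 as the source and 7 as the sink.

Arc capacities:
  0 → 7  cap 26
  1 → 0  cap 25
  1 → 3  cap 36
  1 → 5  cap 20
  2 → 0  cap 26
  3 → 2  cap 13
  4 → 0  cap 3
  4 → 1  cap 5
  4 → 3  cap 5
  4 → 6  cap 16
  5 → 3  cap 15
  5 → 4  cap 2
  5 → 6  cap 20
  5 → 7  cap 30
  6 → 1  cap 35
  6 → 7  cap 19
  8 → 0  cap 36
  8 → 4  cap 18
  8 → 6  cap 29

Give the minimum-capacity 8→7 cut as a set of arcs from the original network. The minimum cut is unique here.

augment #1: 8→0→7 push 26
augment #2: 8→6→7 push 19
augment #3: 8→4→1→5→7 push 5
augment #4: 8→6→1→5→7 push 10
augment #5: 8→4→6→1→5→7 push 5
max flow = 65; residual-reachable set from 8 gives S-side
cut edges (S→T): {(0,7), (1,5), (6,7)} total cap 65

Min-cut arcs: {(0,7), (1,5), (6,7)} (total capacity 65)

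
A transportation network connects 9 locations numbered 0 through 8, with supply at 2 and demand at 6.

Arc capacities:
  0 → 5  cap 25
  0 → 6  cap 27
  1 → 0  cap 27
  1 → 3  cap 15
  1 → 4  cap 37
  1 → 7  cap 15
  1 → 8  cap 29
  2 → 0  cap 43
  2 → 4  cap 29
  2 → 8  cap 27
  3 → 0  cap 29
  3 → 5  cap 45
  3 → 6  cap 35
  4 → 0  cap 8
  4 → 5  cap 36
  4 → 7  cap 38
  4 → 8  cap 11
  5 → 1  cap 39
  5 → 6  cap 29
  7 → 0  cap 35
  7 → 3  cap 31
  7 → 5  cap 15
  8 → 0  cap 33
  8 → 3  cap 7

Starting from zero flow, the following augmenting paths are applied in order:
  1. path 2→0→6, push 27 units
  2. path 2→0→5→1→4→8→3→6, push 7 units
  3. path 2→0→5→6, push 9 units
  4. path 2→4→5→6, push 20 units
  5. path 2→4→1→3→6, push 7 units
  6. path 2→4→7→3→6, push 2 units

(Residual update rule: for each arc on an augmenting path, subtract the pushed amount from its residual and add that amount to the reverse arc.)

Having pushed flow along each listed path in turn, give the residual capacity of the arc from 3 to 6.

after path 1 (2→0→6, push 27): res(3,6)=35
after path 2 (2→0→5→1→4→8→3→6, push 7): res(3,6)=28
after path 3 (2→0→5→6, push 9): res(3,6)=28
after path 4 (2→4→5→6, push 20): res(3,6)=28
after path 5 (2→4→1→3→6, push 7): res(3,6)=21
after path 6 (2→4→7→3→6, push 2): res(3,6)=19

Residual capacity of (3,6): 19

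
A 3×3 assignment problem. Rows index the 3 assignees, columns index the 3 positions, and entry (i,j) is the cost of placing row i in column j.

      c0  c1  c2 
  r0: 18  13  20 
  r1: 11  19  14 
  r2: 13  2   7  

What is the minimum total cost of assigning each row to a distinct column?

Minimum assignment cost: 31

optimal assignment: row0→col1 (cost 13), row1→col0 (cost 11), row2→col2 (cost 7)
total = 13 + 11 + 7 = 31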